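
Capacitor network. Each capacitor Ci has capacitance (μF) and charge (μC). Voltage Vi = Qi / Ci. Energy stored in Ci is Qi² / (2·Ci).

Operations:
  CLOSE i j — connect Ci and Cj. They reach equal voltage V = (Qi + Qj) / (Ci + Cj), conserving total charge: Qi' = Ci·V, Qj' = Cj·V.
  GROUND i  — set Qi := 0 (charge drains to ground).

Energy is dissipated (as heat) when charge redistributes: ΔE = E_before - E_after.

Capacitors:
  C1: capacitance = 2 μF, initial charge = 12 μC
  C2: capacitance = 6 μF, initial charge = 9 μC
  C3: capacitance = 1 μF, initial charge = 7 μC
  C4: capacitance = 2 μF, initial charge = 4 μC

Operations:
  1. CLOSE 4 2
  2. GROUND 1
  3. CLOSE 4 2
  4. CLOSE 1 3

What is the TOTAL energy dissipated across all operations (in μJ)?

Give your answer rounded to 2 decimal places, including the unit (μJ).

Initial: C1(2μF, Q=12μC, V=6.00V), C2(6μF, Q=9μC, V=1.50V), C3(1μF, Q=7μC, V=7.00V), C4(2μF, Q=4μC, V=2.00V)
Op 1: CLOSE 4-2: Q_total=13.00, C_total=8.00, V=1.62; Q4=3.25, Q2=9.75; dissipated=0.188
Op 2: GROUND 1: Q1=0; energy lost=36.000
Op 3: CLOSE 4-2: Q_total=13.00, C_total=8.00, V=1.62; Q4=3.25, Q2=9.75; dissipated=0.000
Op 4: CLOSE 1-3: Q_total=7.00, C_total=3.00, V=2.33; Q1=4.67, Q3=2.33; dissipated=16.333
Total dissipated: 52.521 μJ

Answer: 52.52 μJ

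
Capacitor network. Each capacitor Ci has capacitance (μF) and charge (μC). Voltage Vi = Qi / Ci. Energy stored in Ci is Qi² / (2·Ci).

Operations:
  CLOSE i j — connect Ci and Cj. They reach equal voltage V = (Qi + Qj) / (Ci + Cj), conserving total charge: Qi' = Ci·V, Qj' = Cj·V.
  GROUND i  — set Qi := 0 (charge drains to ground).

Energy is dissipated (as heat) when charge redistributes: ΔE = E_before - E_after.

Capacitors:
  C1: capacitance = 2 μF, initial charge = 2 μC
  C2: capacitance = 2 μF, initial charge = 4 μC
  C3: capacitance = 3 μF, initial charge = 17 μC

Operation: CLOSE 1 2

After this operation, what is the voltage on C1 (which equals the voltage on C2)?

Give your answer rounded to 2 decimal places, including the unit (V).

Initial: C1(2μF, Q=2μC, V=1.00V), C2(2μF, Q=4μC, V=2.00V), C3(3μF, Q=17μC, V=5.67V)
Op 1: CLOSE 1-2: Q_total=6.00, C_total=4.00, V=1.50; Q1=3.00, Q2=3.00; dissipated=0.500

Answer: 1.50 V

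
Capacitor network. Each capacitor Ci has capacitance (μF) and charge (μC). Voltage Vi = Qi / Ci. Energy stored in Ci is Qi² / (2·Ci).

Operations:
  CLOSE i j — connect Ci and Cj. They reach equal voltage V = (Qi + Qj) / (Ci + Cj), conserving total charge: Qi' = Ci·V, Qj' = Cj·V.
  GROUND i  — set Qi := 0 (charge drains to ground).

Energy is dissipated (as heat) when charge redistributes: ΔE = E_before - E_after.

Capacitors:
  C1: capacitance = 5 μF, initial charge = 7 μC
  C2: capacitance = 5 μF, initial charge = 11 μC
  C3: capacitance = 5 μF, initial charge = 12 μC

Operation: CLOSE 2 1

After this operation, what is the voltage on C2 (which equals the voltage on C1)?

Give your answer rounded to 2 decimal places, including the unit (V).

Initial: C1(5μF, Q=7μC, V=1.40V), C2(5μF, Q=11μC, V=2.20V), C3(5μF, Q=12μC, V=2.40V)
Op 1: CLOSE 2-1: Q_total=18.00, C_total=10.00, V=1.80; Q2=9.00, Q1=9.00; dissipated=0.800

Answer: 1.80 V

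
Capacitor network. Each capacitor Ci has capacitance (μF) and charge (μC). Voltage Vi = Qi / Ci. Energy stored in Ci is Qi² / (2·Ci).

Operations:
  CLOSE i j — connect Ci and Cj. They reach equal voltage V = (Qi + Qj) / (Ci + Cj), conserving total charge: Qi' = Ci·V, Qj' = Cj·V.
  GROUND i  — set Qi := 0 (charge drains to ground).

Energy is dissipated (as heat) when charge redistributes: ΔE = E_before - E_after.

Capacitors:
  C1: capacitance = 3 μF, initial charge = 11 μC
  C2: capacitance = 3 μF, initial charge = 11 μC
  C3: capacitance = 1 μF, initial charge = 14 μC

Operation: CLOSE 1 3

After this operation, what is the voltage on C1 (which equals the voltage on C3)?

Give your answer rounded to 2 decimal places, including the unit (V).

Initial: C1(3μF, Q=11μC, V=3.67V), C2(3μF, Q=11μC, V=3.67V), C3(1μF, Q=14μC, V=14.00V)
Op 1: CLOSE 1-3: Q_total=25.00, C_total=4.00, V=6.25; Q1=18.75, Q3=6.25; dissipated=40.042

Answer: 6.25 V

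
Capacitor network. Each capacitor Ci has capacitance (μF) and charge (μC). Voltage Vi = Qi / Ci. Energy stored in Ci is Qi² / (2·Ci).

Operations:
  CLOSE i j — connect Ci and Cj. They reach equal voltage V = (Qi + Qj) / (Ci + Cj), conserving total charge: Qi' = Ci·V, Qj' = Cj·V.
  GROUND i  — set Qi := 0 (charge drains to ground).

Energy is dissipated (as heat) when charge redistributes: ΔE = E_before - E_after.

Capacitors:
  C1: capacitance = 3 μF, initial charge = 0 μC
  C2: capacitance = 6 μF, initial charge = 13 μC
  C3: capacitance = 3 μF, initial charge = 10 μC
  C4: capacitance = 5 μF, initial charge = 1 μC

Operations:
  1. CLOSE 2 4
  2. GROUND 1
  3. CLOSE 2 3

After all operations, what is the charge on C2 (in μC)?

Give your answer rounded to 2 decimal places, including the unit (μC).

Initial: C1(3μF, Q=0μC, V=0.00V), C2(6μF, Q=13μC, V=2.17V), C3(3μF, Q=10μC, V=3.33V), C4(5μF, Q=1μC, V=0.20V)
Op 1: CLOSE 2-4: Q_total=14.00, C_total=11.00, V=1.27; Q2=7.64, Q4=6.36; dissipated=5.274
Op 2: GROUND 1: Q1=0; energy lost=0.000
Op 3: CLOSE 2-3: Q_total=17.64, C_total=9.00, V=1.96; Q2=11.76, Q3=5.88; dissipated=4.246
Final charges: Q1=0.00, Q2=11.76, Q3=5.88, Q4=6.36

Answer: 11.76 μC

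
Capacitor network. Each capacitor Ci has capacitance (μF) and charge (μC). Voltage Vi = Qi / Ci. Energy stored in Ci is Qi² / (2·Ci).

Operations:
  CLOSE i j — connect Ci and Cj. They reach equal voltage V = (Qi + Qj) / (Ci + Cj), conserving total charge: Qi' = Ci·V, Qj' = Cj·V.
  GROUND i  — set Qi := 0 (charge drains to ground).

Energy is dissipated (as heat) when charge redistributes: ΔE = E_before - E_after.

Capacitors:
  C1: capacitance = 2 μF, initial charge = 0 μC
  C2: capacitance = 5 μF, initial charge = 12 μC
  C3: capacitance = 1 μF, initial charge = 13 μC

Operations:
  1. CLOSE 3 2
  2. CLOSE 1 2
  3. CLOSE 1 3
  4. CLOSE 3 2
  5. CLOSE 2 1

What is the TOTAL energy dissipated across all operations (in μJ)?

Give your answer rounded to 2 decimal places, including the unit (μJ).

Initial: C1(2μF, Q=0μC, V=0.00V), C2(5μF, Q=12μC, V=2.40V), C3(1μF, Q=13μC, V=13.00V)
Op 1: CLOSE 3-2: Q_total=25.00, C_total=6.00, V=4.17; Q3=4.17, Q2=20.83; dissipated=46.817
Op 2: CLOSE 1-2: Q_total=20.83, C_total=7.00, V=2.98; Q1=5.95, Q2=14.88; dissipated=12.401
Op 3: CLOSE 1-3: Q_total=10.12, C_total=3.00, V=3.37; Q1=6.75, Q3=3.37; dissipated=0.472
Op 4: CLOSE 3-2: Q_total=18.25, C_total=6.00, V=3.04; Q3=3.04, Q2=15.21; dissipated=0.066
Op 5: CLOSE 2-1: Q_total=21.96, C_total=7.00, V=3.14; Q2=15.68, Q1=6.27; dissipated=0.078
Total dissipated: 59.834 μJ

Answer: 59.83 μJ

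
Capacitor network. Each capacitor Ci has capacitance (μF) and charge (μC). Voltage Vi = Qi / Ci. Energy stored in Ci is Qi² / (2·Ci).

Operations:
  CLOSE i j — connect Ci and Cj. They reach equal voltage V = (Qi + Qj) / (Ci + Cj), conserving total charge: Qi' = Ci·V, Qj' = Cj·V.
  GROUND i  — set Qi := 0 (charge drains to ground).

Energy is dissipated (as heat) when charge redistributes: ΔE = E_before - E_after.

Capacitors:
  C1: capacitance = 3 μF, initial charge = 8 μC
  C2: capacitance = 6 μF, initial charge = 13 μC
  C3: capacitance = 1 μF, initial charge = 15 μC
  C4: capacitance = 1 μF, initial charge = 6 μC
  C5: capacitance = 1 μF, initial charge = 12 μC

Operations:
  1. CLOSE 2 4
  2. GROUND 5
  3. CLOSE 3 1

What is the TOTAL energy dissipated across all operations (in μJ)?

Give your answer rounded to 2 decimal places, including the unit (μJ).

Answer: 135.34 μJ

Derivation:
Initial: C1(3μF, Q=8μC, V=2.67V), C2(6μF, Q=13μC, V=2.17V), C3(1μF, Q=15μC, V=15.00V), C4(1μF, Q=6μC, V=6.00V), C5(1μF, Q=12μC, V=12.00V)
Op 1: CLOSE 2-4: Q_total=19.00, C_total=7.00, V=2.71; Q2=16.29, Q4=2.71; dissipated=6.298
Op 2: GROUND 5: Q5=0; energy lost=72.000
Op 3: CLOSE 3-1: Q_total=23.00, C_total=4.00, V=5.75; Q3=5.75, Q1=17.25; dissipated=57.042
Total dissipated: 135.339 μJ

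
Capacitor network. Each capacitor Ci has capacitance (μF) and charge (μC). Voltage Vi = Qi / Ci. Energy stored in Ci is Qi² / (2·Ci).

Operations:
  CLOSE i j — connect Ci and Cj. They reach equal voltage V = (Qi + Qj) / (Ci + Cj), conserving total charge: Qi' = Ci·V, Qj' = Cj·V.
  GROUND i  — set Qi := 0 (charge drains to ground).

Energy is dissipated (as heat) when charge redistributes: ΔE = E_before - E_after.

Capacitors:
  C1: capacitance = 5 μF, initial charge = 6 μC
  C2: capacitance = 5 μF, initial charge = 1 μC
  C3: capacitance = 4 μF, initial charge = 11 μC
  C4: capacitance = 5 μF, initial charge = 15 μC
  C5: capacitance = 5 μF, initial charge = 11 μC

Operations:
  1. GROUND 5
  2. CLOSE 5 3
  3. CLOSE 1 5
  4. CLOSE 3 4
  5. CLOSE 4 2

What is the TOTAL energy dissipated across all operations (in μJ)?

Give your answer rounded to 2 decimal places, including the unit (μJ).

Initial: C1(5μF, Q=6μC, V=1.20V), C2(5μF, Q=1μC, V=0.20V), C3(4μF, Q=11μC, V=2.75V), C4(5μF, Q=15μC, V=3.00V), C5(5μF, Q=11μC, V=2.20V)
Op 1: GROUND 5: Q5=0; energy lost=12.100
Op 2: CLOSE 5-3: Q_total=11.00, C_total=9.00, V=1.22; Q5=6.11, Q3=4.89; dissipated=8.403
Op 3: CLOSE 1-5: Q_total=12.11, C_total=10.00, V=1.21; Q1=6.06, Q5=6.06; dissipated=0.001
Op 4: CLOSE 3-4: Q_total=19.89, C_total=9.00, V=2.21; Q3=8.84, Q4=11.05; dissipated=3.512
Op 5: CLOSE 4-2: Q_total=12.05, C_total=10.00, V=1.20; Q4=6.02, Q2=6.02; dissipated=5.050
Total dissipated: 29.065 μJ

Answer: 29.06 μJ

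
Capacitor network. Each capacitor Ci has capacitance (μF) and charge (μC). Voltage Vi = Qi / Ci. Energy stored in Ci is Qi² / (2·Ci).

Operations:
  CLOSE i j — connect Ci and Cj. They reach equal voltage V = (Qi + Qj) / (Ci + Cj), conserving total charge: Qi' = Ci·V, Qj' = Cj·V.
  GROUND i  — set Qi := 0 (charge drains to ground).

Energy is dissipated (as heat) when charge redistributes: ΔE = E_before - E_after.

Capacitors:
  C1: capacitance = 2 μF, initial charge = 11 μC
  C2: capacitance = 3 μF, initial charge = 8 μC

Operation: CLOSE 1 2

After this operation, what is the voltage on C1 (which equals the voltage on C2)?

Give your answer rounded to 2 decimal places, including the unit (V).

Answer: 3.80 V

Derivation:
Initial: C1(2μF, Q=11μC, V=5.50V), C2(3μF, Q=8μC, V=2.67V)
Op 1: CLOSE 1-2: Q_total=19.00, C_total=5.00, V=3.80; Q1=7.60, Q2=11.40; dissipated=4.817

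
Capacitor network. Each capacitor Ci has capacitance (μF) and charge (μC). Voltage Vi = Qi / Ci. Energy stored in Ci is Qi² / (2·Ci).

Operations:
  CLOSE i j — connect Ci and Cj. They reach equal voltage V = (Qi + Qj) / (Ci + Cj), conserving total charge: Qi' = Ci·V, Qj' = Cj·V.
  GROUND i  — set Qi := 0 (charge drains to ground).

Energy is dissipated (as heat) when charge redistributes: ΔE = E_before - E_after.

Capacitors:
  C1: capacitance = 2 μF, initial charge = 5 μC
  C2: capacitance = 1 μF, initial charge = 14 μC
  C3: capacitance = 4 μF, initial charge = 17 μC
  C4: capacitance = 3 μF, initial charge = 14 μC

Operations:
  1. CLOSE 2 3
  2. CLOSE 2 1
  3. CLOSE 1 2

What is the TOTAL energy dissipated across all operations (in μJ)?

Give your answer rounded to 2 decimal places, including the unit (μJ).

Initial: C1(2μF, Q=5μC, V=2.50V), C2(1μF, Q=14μC, V=14.00V), C3(4μF, Q=17μC, V=4.25V), C4(3μF, Q=14μC, V=4.67V)
Op 1: CLOSE 2-3: Q_total=31.00, C_total=5.00, V=6.20; Q2=6.20, Q3=24.80; dissipated=38.025
Op 2: CLOSE 2-1: Q_total=11.20, C_total=3.00, V=3.73; Q2=3.73, Q1=7.47; dissipated=4.563
Op 3: CLOSE 1-2: Q_total=11.20, C_total=3.00, V=3.73; Q1=7.47, Q2=3.73; dissipated=0.000
Total dissipated: 42.588 μJ

Answer: 42.59 μJ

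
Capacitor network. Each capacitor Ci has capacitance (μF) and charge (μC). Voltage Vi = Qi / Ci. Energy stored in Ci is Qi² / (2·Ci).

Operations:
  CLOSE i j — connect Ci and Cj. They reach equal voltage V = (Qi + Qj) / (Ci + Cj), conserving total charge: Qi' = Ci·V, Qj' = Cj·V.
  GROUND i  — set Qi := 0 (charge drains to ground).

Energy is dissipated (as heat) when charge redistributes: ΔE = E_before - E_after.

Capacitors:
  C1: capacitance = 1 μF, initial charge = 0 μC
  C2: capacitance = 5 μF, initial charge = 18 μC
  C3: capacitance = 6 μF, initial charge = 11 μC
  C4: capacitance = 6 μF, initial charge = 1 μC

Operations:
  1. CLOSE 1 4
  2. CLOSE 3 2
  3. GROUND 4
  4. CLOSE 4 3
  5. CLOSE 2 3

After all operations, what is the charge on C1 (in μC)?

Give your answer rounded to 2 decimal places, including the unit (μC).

Answer: 0.14 μC

Derivation:
Initial: C1(1μF, Q=0μC, V=0.00V), C2(5μF, Q=18μC, V=3.60V), C3(6μF, Q=11μC, V=1.83V), C4(6μF, Q=1μC, V=0.17V)
Op 1: CLOSE 1-4: Q_total=1.00, C_total=7.00, V=0.14; Q1=0.14, Q4=0.86; dissipated=0.012
Op 2: CLOSE 3-2: Q_total=29.00, C_total=11.00, V=2.64; Q3=15.82, Q2=13.18; dissipated=4.256
Op 3: GROUND 4: Q4=0; energy lost=0.061
Op 4: CLOSE 4-3: Q_total=15.82, C_total=12.00, V=1.32; Q4=7.91, Q3=7.91; dissipated=10.426
Op 5: CLOSE 2-3: Q_total=21.09, C_total=11.00, V=1.92; Q2=9.59, Q3=11.50; dissipated=2.369
Final charges: Q1=0.14, Q2=9.59, Q3=11.50, Q4=7.91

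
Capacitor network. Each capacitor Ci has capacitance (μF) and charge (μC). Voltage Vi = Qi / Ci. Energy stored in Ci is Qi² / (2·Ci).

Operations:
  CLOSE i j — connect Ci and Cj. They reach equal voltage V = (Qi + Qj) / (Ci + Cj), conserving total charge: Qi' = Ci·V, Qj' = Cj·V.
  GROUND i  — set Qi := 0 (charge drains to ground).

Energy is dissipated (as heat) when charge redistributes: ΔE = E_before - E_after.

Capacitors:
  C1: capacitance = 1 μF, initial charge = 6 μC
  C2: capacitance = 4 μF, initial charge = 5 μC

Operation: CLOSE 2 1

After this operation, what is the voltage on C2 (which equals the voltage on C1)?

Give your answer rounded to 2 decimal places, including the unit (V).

Answer: 2.20 V

Derivation:
Initial: C1(1μF, Q=6μC, V=6.00V), C2(4μF, Q=5μC, V=1.25V)
Op 1: CLOSE 2-1: Q_total=11.00, C_total=5.00, V=2.20; Q2=8.80, Q1=2.20; dissipated=9.025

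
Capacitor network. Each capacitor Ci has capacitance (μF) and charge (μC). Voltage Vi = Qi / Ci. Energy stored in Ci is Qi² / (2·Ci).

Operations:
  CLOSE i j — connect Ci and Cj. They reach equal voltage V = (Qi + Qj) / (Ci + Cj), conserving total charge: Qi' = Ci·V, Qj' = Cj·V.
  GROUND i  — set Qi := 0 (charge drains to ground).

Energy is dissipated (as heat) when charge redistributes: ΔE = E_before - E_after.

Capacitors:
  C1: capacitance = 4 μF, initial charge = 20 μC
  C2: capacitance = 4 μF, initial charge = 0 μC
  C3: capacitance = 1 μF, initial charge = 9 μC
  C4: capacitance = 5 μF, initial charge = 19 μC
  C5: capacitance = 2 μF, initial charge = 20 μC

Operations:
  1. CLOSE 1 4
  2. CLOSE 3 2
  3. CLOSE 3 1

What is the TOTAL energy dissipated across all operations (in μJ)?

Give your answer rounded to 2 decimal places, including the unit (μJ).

Answer: 36.57 μJ

Derivation:
Initial: C1(4μF, Q=20μC, V=5.00V), C2(4μF, Q=0μC, V=0.00V), C3(1μF, Q=9μC, V=9.00V), C4(5μF, Q=19μC, V=3.80V), C5(2μF, Q=20μC, V=10.00V)
Op 1: CLOSE 1-4: Q_total=39.00, C_total=9.00, V=4.33; Q1=17.33, Q4=21.67; dissipated=1.600
Op 2: CLOSE 3-2: Q_total=9.00, C_total=5.00, V=1.80; Q3=1.80, Q2=7.20; dissipated=32.400
Op 3: CLOSE 3-1: Q_total=19.13, C_total=5.00, V=3.83; Q3=3.83, Q1=15.31; dissipated=2.567
Total dissipated: 36.567 μJ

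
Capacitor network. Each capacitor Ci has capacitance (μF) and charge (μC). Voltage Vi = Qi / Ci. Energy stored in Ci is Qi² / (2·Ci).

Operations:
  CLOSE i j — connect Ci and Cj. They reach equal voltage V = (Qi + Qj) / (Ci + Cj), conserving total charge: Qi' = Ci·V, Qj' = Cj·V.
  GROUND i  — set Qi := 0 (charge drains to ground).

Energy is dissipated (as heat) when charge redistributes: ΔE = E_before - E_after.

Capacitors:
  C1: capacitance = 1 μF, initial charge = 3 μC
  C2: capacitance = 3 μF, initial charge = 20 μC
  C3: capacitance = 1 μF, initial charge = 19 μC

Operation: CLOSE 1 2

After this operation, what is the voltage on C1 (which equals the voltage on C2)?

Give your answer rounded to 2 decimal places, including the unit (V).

Answer: 5.75 V

Derivation:
Initial: C1(1μF, Q=3μC, V=3.00V), C2(3μF, Q=20μC, V=6.67V), C3(1μF, Q=19μC, V=19.00V)
Op 1: CLOSE 1-2: Q_total=23.00, C_total=4.00, V=5.75; Q1=5.75, Q2=17.25; dissipated=5.042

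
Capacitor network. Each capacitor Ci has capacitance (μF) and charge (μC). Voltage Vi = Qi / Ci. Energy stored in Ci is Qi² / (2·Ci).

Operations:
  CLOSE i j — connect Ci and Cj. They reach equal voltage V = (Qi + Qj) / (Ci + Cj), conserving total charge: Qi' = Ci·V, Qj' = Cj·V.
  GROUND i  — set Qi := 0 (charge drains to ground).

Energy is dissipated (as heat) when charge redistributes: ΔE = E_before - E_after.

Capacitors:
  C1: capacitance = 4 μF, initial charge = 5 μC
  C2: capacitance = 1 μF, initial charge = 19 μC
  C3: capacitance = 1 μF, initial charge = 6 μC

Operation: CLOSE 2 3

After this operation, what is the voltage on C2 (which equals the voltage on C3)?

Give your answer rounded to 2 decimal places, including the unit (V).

Answer: 12.50 V

Derivation:
Initial: C1(4μF, Q=5μC, V=1.25V), C2(1μF, Q=19μC, V=19.00V), C3(1μF, Q=6μC, V=6.00V)
Op 1: CLOSE 2-3: Q_total=25.00, C_total=2.00, V=12.50; Q2=12.50, Q3=12.50; dissipated=42.250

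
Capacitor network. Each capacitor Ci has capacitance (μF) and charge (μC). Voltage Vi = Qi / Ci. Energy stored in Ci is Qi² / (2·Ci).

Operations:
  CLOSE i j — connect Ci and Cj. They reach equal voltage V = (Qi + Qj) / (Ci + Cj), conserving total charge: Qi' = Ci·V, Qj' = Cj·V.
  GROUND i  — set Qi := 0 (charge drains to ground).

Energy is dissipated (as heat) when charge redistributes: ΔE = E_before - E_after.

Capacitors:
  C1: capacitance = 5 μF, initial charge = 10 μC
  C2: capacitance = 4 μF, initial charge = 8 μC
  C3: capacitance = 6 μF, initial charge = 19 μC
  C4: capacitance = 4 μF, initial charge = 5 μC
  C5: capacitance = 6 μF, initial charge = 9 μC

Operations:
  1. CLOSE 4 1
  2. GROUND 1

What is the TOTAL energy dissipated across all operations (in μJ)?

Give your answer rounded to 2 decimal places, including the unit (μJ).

Initial: C1(5μF, Q=10μC, V=2.00V), C2(4μF, Q=8μC, V=2.00V), C3(6μF, Q=19μC, V=3.17V), C4(4μF, Q=5μC, V=1.25V), C5(6μF, Q=9μC, V=1.50V)
Op 1: CLOSE 4-1: Q_total=15.00, C_total=9.00, V=1.67; Q4=6.67, Q1=8.33; dissipated=0.625
Op 2: GROUND 1: Q1=0; energy lost=6.944
Total dissipated: 7.569 μJ

Answer: 7.57 μJ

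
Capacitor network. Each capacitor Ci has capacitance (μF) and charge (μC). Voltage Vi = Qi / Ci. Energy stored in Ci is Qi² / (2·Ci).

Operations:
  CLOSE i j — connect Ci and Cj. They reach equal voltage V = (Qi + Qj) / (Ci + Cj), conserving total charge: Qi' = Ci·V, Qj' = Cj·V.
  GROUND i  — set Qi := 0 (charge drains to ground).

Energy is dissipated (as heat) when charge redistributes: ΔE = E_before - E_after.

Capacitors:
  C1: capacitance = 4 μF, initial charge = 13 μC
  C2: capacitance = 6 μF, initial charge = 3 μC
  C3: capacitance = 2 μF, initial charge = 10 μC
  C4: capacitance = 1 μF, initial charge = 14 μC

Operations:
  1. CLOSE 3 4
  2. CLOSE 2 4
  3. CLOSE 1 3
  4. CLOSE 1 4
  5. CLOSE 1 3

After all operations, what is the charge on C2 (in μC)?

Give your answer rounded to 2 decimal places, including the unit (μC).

Answer: 9.43 μC

Derivation:
Initial: C1(4μF, Q=13μC, V=3.25V), C2(6μF, Q=3μC, V=0.50V), C3(2μF, Q=10μC, V=5.00V), C4(1μF, Q=14μC, V=14.00V)
Op 1: CLOSE 3-4: Q_total=24.00, C_total=3.00, V=8.00; Q3=16.00, Q4=8.00; dissipated=27.000
Op 2: CLOSE 2-4: Q_total=11.00, C_total=7.00, V=1.57; Q2=9.43, Q4=1.57; dissipated=24.107
Op 3: CLOSE 1-3: Q_total=29.00, C_total=6.00, V=4.83; Q1=19.33, Q3=9.67; dissipated=15.042
Op 4: CLOSE 1-4: Q_total=20.90, C_total=5.00, V=4.18; Q1=16.72, Q4=4.18; dissipated=4.256
Op 5: CLOSE 1-3: Q_total=26.39, C_total=6.00, V=4.40; Q1=17.59, Q3=8.80; dissipated=0.284
Final charges: Q1=17.59, Q2=9.43, Q3=8.80, Q4=4.18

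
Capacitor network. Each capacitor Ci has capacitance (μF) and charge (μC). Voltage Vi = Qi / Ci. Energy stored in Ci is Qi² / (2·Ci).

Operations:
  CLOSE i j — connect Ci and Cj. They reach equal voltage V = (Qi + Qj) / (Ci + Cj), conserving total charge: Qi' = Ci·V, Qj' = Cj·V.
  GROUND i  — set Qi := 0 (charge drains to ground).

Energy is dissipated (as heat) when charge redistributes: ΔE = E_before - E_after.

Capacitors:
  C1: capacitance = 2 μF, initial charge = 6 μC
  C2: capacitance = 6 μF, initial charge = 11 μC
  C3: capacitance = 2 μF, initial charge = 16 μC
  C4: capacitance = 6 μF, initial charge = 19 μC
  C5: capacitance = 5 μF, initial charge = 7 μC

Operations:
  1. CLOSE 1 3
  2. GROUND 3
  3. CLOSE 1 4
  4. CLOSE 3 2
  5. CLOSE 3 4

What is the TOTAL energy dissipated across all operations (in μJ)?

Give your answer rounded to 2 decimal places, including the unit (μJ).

Answer: 53.58 μJ

Derivation:
Initial: C1(2μF, Q=6μC, V=3.00V), C2(6μF, Q=11μC, V=1.83V), C3(2μF, Q=16μC, V=8.00V), C4(6μF, Q=19μC, V=3.17V), C5(5μF, Q=7μC, V=1.40V)
Op 1: CLOSE 1-3: Q_total=22.00, C_total=4.00, V=5.50; Q1=11.00, Q3=11.00; dissipated=12.500
Op 2: GROUND 3: Q3=0; energy lost=30.250
Op 3: CLOSE 1-4: Q_total=30.00, C_total=8.00, V=3.75; Q1=7.50, Q4=22.50; dissipated=4.083
Op 4: CLOSE 3-2: Q_total=11.00, C_total=8.00, V=1.38; Q3=2.75, Q2=8.25; dissipated=2.521
Op 5: CLOSE 3-4: Q_total=25.25, C_total=8.00, V=3.16; Q3=6.31, Q4=18.94; dissipated=4.230
Total dissipated: 53.585 μJ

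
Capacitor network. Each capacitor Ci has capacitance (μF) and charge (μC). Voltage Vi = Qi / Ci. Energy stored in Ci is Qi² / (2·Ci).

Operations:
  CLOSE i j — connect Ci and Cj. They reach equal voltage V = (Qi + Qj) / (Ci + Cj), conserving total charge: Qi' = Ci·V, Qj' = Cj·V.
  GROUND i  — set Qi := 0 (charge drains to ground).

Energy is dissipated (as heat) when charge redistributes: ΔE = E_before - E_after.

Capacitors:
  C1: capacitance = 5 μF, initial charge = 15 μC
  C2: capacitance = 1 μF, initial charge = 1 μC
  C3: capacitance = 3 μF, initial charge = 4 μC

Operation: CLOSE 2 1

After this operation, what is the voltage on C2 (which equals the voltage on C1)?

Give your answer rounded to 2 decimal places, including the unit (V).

Answer: 2.67 V

Derivation:
Initial: C1(5μF, Q=15μC, V=3.00V), C2(1μF, Q=1μC, V=1.00V), C3(3μF, Q=4μC, V=1.33V)
Op 1: CLOSE 2-1: Q_total=16.00, C_total=6.00, V=2.67; Q2=2.67, Q1=13.33; dissipated=1.667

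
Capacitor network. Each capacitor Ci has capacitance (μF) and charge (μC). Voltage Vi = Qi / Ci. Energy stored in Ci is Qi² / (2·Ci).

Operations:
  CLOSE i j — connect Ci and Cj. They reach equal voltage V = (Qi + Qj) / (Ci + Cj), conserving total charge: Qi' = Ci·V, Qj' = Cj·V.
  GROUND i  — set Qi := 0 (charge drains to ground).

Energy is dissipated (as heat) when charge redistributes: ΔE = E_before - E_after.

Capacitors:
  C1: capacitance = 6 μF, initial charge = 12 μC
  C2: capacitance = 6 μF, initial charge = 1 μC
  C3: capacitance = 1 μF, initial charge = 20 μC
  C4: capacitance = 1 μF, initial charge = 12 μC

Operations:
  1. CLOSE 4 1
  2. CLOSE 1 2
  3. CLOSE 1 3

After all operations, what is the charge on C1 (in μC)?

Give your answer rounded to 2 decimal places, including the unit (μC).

Initial: C1(6μF, Q=12μC, V=2.00V), C2(6μF, Q=1μC, V=0.17V), C3(1μF, Q=20μC, V=20.00V), C4(1μF, Q=12μC, V=12.00V)
Op 1: CLOSE 4-1: Q_total=24.00, C_total=7.00, V=3.43; Q4=3.43, Q1=20.57; dissipated=42.857
Op 2: CLOSE 1-2: Q_total=21.57, C_total=12.00, V=1.80; Q1=10.79, Q2=10.79; dissipated=15.960
Op 3: CLOSE 1-3: Q_total=30.79, C_total=7.00, V=4.40; Q1=26.39, Q3=4.40; dissipated=141.997
Final charges: Q1=26.39, Q2=10.79, Q3=4.40, Q4=3.43

Answer: 26.39 μC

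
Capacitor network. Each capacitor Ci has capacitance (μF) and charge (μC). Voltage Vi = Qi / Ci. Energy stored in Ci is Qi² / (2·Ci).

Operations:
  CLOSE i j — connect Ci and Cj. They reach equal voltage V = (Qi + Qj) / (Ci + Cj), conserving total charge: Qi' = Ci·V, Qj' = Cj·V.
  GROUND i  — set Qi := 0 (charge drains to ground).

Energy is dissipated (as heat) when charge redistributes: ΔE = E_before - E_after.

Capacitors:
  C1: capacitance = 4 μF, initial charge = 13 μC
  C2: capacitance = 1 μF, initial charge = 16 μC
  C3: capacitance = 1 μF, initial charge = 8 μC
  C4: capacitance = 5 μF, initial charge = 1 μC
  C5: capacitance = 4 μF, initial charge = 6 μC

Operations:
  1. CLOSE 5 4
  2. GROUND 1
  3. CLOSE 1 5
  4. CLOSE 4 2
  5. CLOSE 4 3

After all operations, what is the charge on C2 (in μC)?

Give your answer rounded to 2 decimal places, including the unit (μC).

Answer: 3.31 μC

Derivation:
Initial: C1(4μF, Q=13μC, V=3.25V), C2(1μF, Q=16μC, V=16.00V), C3(1μF, Q=8μC, V=8.00V), C4(5μF, Q=1μC, V=0.20V), C5(4μF, Q=6μC, V=1.50V)
Op 1: CLOSE 5-4: Q_total=7.00, C_total=9.00, V=0.78; Q5=3.11, Q4=3.89; dissipated=1.878
Op 2: GROUND 1: Q1=0; energy lost=21.125
Op 3: CLOSE 1-5: Q_total=3.11, C_total=8.00, V=0.39; Q1=1.56, Q5=1.56; dissipated=0.605
Op 4: CLOSE 4-2: Q_total=19.89, C_total=6.00, V=3.31; Q4=16.57, Q2=3.31; dissipated=96.548
Op 5: CLOSE 4-3: Q_total=24.57, C_total=6.00, V=4.10; Q4=20.48, Q3=4.10; dissipated=9.146
Final charges: Q1=1.56, Q2=3.31, Q3=4.10, Q4=20.48, Q5=1.56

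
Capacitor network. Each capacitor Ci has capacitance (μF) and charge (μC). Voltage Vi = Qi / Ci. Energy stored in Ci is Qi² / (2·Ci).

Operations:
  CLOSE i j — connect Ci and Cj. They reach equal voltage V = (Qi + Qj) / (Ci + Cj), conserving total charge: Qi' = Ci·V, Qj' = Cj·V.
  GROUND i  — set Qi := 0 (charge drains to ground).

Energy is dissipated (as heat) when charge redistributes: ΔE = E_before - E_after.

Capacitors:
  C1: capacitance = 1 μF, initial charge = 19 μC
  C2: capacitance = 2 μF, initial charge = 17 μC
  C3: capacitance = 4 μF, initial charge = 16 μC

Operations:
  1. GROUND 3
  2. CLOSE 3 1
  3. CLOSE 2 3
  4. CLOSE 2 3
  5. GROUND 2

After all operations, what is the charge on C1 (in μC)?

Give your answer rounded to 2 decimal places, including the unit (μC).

Initial: C1(1μF, Q=19μC, V=19.00V), C2(2μF, Q=17μC, V=8.50V), C3(4μF, Q=16μC, V=4.00V)
Op 1: GROUND 3: Q3=0; energy lost=32.000
Op 2: CLOSE 3-1: Q_total=19.00, C_total=5.00, V=3.80; Q3=15.20, Q1=3.80; dissipated=144.400
Op 3: CLOSE 2-3: Q_total=32.20, C_total=6.00, V=5.37; Q2=10.73, Q3=21.47; dissipated=14.727
Op 4: CLOSE 2-3: Q_total=32.20, C_total=6.00, V=5.37; Q2=10.73, Q3=21.47; dissipated=0.000
Op 5: GROUND 2: Q2=0; energy lost=28.801
Final charges: Q1=3.80, Q2=0.00, Q3=21.47

Answer: 3.80 μC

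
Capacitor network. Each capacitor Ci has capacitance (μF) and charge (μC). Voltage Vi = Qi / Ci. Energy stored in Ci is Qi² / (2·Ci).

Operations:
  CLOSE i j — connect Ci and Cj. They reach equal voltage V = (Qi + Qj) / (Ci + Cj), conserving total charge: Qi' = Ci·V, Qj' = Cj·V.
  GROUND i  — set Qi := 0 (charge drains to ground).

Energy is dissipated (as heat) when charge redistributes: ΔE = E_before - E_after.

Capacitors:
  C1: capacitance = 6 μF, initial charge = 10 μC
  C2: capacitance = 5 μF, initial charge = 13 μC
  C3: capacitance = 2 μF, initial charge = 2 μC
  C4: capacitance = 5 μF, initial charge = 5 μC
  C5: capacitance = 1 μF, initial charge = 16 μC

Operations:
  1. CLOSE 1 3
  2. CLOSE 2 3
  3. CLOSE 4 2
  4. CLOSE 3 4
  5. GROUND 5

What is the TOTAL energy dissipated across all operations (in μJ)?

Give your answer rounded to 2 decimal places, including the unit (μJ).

Answer: 131.56 μJ

Derivation:
Initial: C1(6μF, Q=10μC, V=1.67V), C2(5μF, Q=13μC, V=2.60V), C3(2μF, Q=2μC, V=1.00V), C4(5μF, Q=5μC, V=1.00V), C5(1μF, Q=16μC, V=16.00V)
Op 1: CLOSE 1-3: Q_total=12.00, C_total=8.00, V=1.50; Q1=9.00, Q3=3.00; dissipated=0.333
Op 2: CLOSE 2-3: Q_total=16.00, C_total=7.00, V=2.29; Q2=11.43, Q3=4.57; dissipated=0.864
Op 3: CLOSE 4-2: Q_total=16.43, C_total=10.00, V=1.64; Q4=8.21, Q2=8.21; dissipated=2.066
Op 4: CLOSE 3-4: Q_total=12.79, C_total=7.00, V=1.83; Q3=3.65, Q4=9.13; dissipated=0.295
Op 5: GROUND 5: Q5=0; energy lost=128.000
Total dissipated: 131.559 μJ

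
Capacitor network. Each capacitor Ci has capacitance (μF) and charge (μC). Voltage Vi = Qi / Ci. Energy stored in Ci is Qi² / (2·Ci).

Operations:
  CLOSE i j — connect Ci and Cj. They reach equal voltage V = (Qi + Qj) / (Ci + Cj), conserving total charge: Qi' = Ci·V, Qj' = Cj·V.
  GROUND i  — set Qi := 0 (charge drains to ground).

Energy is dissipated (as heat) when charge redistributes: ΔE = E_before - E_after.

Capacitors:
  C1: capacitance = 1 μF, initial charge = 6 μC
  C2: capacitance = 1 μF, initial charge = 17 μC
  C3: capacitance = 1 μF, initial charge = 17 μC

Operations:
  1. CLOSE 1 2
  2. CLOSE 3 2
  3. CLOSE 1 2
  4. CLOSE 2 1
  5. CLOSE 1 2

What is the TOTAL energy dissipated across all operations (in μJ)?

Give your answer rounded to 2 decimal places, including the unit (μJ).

Answer: 39.70 μJ

Derivation:
Initial: C1(1μF, Q=6μC, V=6.00V), C2(1μF, Q=17μC, V=17.00V), C3(1μF, Q=17μC, V=17.00V)
Op 1: CLOSE 1-2: Q_total=23.00, C_total=2.00, V=11.50; Q1=11.50, Q2=11.50; dissipated=30.250
Op 2: CLOSE 3-2: Q_total=28.50, C_total=2.00, V=14.25; Q3=14.25, Q2=14.25; dissipated=7.562
Op 3: CLOSE 1-2: Q_total=25.75, C_total=2.00, V=12.88; Q1=12.88, Q2=12.88; dissipated=1.891
Op 4: CLOSE 2-1: Q_total=25.75, C_total=2.00, V=12.88; Q2=12.88, Q1=12.88; dissipated=0.000
Op 5: CLOSE 1-2: Q_total=25.75, C_total=2.00, V=12.88; Q1=12.88, Q2=12.88; dissipated=0.000
Total dissipated: 39.703 μJ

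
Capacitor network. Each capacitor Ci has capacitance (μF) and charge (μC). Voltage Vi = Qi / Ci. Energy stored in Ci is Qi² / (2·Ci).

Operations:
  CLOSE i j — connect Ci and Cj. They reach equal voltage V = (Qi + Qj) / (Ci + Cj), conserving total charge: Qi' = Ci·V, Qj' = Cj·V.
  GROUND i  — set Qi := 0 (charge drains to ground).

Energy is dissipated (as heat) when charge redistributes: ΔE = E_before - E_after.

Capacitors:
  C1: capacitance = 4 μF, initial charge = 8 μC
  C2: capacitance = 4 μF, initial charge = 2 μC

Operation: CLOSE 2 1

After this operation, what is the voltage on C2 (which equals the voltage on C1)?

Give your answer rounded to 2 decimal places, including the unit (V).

Answer: 1.25 V

Derivation:
Initial: C1(4μF, Q=8μC, V=2.00V), C2(4μF, Q=2μC, V=0.50V)
Op 1: CLOSE 2-1: Q_total=10.00, C_total=8.00, V=1.25; Q2=5.00, Q1=5.00; dissipated=2.250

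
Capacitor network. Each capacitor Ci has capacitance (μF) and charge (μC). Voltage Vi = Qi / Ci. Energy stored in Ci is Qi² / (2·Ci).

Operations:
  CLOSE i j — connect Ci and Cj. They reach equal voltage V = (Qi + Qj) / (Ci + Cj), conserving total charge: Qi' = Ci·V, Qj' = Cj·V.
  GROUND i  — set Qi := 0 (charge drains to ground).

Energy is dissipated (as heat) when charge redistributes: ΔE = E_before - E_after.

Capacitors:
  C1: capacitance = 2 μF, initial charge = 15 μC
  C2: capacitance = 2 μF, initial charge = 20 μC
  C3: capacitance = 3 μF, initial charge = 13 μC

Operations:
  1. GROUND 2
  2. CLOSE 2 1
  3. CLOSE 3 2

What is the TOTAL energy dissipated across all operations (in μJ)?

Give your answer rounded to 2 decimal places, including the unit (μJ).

Answer: 128.33 μJ

Derivation:
Initial: C1(2μF, Q=15μC, V=7.50V), C2(2μF, Q=20μC, V=10.00V), C3(3μF, Q=13μC, V=4.33V)
Op 1: GROUND 2: Q2=0; energy lost=100.000
Op 2: CLOSE 2-1: Q_total=15.00, C_total=4.00, V=3.75; Q2=7.50, Q1=7.50; dissipated=28.125
Op 3: CLOSE 3-2: Q_total=20.50, C_total=5.00, V=4.10; Q3=12.30, Q2=8.20; dissipated=0.204
Total dissipated: 128.329 μJ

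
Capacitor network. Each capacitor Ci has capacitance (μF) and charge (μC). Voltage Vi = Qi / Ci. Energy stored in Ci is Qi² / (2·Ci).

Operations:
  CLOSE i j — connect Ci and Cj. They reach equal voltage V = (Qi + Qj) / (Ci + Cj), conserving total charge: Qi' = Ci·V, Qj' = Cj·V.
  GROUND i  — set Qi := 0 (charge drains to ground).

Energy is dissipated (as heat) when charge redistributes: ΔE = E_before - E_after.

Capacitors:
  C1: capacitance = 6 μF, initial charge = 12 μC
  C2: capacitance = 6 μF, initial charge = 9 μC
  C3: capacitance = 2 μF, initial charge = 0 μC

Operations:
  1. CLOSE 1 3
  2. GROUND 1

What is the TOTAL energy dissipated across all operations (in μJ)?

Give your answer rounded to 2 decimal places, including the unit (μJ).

Initial: C1(6μF, Q=12μC, V=2.00V), C2(6μF, Q=9μC, V=1.50V), C3(2μF, Q=0μC, V=0.00V)
Op 1: CLOSE 1-3: Q_total=12.00, C_total=8.00, V=1.50; Q1=9.00, Q3=3.00; dissipated=3.000
Op 2: GROUND 1: Q1=0; energy lost=6.750
Total dissipated: 9.750 μJ

Answer: 9.75 μJ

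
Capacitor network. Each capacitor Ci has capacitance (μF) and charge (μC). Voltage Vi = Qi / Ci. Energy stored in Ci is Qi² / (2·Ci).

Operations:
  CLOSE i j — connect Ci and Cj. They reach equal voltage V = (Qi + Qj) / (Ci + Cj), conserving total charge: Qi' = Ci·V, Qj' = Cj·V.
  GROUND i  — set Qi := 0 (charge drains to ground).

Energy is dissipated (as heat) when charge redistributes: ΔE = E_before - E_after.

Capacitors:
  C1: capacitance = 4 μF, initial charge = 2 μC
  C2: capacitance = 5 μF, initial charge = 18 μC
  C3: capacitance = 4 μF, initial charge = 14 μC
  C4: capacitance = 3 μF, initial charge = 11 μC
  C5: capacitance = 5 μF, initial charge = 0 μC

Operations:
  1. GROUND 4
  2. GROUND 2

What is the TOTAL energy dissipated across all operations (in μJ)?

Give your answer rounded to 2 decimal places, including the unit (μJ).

Answer: 52.57 μJ

Derivation:
Initial: C1(4μF, Q=2μC, V=0.50V), C2(5μF, Q=18μC, V=3.60V), C3(4μF, Q=14μC, V=3.50V), C4(3μF, Q=11μC, V=3.67V), C5(5μF, Q=0μC, V=0.00V)
Op 1: GROUND 4: Q4=0; energy lost=20.167
Op 2: GROUND 2: Q2=0; energy lost=32.400
Total dissipated: 52.567 μJ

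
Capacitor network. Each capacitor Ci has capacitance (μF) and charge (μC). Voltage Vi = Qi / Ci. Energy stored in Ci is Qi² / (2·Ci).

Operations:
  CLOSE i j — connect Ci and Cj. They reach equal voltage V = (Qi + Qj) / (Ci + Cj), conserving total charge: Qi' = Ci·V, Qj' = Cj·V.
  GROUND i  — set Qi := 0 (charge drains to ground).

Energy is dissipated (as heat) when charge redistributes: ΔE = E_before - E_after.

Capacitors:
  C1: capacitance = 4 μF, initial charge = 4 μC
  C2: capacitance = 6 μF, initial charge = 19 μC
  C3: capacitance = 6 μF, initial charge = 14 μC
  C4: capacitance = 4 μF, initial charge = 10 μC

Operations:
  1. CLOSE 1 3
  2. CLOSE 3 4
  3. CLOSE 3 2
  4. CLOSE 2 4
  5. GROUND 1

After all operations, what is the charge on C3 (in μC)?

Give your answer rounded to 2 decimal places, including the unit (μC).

Initial: C1(4μF, Q=4μC, V=1.00V), C2(6μF, Q=19μC, V=3.17V), C3(6μF, Q=14μC, V=2.33V), C4(4μF, Q=10μC, V=2.50V)
Op 1: CLOSE 1-3: Q_total=18.00, C_total=10.00, V=1.80; Q1=7.20, Q3=10.80; dissipated=2.133
Op 2: CLOSE 3-4: Q_total=20.80, C_total=10.00, V=2.08; Q3=12.48, Q4=8.32; dissipated=0.588
Op 3: CLOSE 3-2: Q_total=31.48, C_total=12.00, V=2.62; Q3=15.74, Q2=15.74; dissipated=1.771
Op 4: CLOSE 2-4: Q_total=24.06, C_total=10.00, V=2.41; Q2=14.44, Q4=9.62; dissipated=0.354
Op 5: GROUND 1: Q1=0; energy lost=6.480
Final charges: Q1=0.00, Q2=14.44, Q3=15.74, Q4=9.62

Answer: 15.74 μC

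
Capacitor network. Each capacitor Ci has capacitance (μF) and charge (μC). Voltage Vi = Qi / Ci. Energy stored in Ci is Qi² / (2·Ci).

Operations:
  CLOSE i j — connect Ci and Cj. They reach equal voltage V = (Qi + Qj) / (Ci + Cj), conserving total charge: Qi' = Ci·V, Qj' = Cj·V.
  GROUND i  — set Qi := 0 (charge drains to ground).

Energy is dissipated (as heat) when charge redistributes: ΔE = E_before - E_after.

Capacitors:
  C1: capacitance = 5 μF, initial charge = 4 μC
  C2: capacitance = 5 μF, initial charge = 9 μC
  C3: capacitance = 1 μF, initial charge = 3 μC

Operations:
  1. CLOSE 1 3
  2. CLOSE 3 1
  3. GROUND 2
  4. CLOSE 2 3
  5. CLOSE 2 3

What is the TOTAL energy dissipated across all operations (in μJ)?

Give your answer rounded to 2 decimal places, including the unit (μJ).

Initial: C1(5μF, Q=4μC, V=0.80V), C2(5μF, Q=9μC, V=1.80V), C3(1μF, Q=3μC, V=3.00V)
Op 1: CLOSE 1-3: Q_total=7.00, C_total=6.00, V=1.17; Q1=5.83, Q3=1.17; dissipated=2.017
Op 2: CLOSE 3-1: Q_total=7.00, C_total=6.00, V=1.17; Q3=1.17, Q1=5.83; dissipated=0.000
Op 3: GROUND 2: Q2=0; energy lost=8.100
Op 4: CLOSE 2-3: Q_total=1.17, C_total=6.00, V=0.19; Q2=0.97, Q3=0.19; dissipated=0.567
Op 5: CLOSE 2-3: Q_total=1.17, C_total=6.00, V=0.19; Q2=0.97, Q3=0.19; dissipated=0.000
Total dissipated: 10.684 μJ

Answer: 10.68 μJ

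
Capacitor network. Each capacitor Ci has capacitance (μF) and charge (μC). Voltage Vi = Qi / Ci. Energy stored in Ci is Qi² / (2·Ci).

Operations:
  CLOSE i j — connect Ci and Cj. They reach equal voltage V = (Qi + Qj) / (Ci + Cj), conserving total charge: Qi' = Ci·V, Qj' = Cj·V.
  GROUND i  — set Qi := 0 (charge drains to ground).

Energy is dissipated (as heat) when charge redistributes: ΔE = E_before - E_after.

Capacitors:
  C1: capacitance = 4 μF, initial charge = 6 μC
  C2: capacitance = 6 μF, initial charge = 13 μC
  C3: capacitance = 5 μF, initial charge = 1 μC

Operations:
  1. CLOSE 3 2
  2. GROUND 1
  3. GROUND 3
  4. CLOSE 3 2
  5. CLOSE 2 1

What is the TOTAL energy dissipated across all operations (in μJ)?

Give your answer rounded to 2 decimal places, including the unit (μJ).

Initial: C1(4μF, Q=6μC, V=1.50V), C2(6μF, Q=13μC, V=2.17V), C3(5μF, Q=1μC, V=0.20V)
Op 1: CLOSE 3-2: Q_total=14.00, C_total=11.00, V=1.27; Q3=6.36, Q2=7.64; dissipated=5.274
Op 2: GROUND 1: Q1=0; energy lost=4.500
Op 3: GROUND 3: Q3=0; energy lost=4.050
Op 4: CLOSE 3-2: Q_total=7.64, C_total=11.00, V=0.69; Q3=3.47, Q2=4.17; dissipated=2.209
Op 5: CLOSE 2-1: Q_total=4.17, C_total=10.00, V=0.42; Q2=2.50, Q1=1.67; dissipated=0.578
Total dissipated: 16.611 μJ

Answer: 16.61 μJ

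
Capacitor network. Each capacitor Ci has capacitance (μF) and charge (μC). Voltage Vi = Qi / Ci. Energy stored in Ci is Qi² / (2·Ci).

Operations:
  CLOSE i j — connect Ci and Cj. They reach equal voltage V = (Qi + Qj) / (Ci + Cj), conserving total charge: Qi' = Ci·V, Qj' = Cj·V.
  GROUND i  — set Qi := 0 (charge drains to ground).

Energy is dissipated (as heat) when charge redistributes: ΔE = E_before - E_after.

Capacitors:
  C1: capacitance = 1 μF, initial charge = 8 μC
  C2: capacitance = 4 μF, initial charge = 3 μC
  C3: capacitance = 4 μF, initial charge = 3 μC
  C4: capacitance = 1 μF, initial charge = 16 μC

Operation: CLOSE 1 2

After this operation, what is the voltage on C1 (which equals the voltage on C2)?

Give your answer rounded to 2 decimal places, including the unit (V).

Answer: 2.20 V

Derivation:
Initial: C1(1μF, Q=8μC, V=8.00V), C2(4μF, Q=3μC, V=0.75V), C3(4μF, Q=3μC, V=0.75V), C4(1μF, Q=16μC, V=16.00V)
Op 1: CLOSE 1-2: Q_total=11.00, C_total=5.00, V=2.20; Q1=2.20, Q2=8.80; dissipated=21.025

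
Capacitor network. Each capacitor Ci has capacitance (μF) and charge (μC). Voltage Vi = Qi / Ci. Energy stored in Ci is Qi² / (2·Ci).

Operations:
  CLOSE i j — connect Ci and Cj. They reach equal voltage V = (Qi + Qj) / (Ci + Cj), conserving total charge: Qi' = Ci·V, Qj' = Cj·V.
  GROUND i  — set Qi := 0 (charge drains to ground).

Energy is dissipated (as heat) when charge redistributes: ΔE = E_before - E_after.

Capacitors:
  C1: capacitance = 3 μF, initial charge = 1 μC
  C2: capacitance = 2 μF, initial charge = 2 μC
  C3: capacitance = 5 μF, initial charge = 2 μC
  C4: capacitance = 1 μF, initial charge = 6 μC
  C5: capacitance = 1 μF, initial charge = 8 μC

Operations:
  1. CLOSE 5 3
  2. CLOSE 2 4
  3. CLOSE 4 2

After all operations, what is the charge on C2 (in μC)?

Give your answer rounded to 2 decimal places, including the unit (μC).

Initial: C1(3μF, Q=1μC, V=0.33V), C2(2μF, Q=2μC, V=1.00V), C3(5μF, Q=2μC, V=0.40V), C4(1μF, Q=6μC, V=6.00V), C5(1μF, Q=8μC, V=8.00V)
Op 1: CLOSE 5-3: Q_total=10.00, C_total=6.00, V=1.67; Q5=1.67, Q3=8.33; dissipated=24.067
Op 2: CLOSE 2-4: Q_total=8.00, C_total=3.00, V=2.67; Q2=5.33, Q4=2.67; dissipated=8.333
Op 3: CLOSE 4-2: Q_total=8.00, C_total=3.00, V=2.67; Q4=2.67, Q2=5.33; dissipated=0.000
Final charges: Q1=1.00, Q2=5.33, Q3=8.33, Q4=2.67, Q5=1.67

Answer: 5.33 μC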